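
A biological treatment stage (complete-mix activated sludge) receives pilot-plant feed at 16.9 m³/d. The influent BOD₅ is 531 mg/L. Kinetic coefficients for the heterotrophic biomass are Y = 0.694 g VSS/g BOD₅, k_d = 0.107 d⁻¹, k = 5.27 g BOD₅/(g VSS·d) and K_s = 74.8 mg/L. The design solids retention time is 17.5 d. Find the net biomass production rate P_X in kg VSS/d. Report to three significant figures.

P_X ≈ 2.15 kg VSS/d

For a completely mixed reactor with recycle the Lawrence–McCarty relation gives S = K_s·(1 + k_d·θ_c) / [θ_c·(Y·k − k_d) − 1] = 74.8 × (1 + 0.107 × 17.5) / [17.5 × (0.694 × 5.27 − 0.107) − 1] = 214.9 / 61.13 = 3.515 mg/L.
The observed yield is Y_obs = Y/(1 + k_d·θ_c) = 0.694 / (1 + 0.107 × 17.5) = 0.694 / 2.873 = 0.2416 g VSS per g BOD₅ removed.
Q·(S₀ − S) = 16.9 × (531 − 3.51) × 10⁻³ = 8.915 kg/d removed.
Biomass produced: P_X = Y_obs·Q·ΔS = 0.2416 × 8.915 ≈ 2.154 kg VSS/d.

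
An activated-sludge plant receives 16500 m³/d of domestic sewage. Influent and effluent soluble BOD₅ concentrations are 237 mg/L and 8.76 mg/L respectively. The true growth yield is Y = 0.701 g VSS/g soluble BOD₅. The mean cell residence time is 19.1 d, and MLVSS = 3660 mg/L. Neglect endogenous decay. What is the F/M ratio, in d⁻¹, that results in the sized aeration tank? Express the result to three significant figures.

V·X = Y·Q·ΔS·θ_c gives V = 0.701 × 16500 × (237 − 8.76) × 19.1 / 3660 = 13777 m³.
F/M = Q·S₀ / (V·X) = 16500 × 237 / (13777 × 3660) = 0.07755 g soluble BOD₅·(g VSS·d)⁻¹.

F/M ≈ 0.0776 d⁻¹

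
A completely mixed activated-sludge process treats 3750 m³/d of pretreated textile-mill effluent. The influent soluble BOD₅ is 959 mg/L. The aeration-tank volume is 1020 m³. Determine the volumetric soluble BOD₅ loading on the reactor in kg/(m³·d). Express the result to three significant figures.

Volumetric loading L_v = Q·S₀ / V = 3750 × 959 g/m³ / 1020 m³ = 3526 g/(m³·d) = 3.526 kg soluble BOD₅/(m³·d).

L_v ≈ 3.53 kg soluble BOD₅/(m³·d)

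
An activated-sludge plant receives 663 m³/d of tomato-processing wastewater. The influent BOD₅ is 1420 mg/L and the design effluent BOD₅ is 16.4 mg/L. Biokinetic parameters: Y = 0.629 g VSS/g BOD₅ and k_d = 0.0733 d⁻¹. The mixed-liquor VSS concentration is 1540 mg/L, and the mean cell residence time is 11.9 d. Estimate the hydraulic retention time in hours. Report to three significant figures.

Rearranging the biomass balance for a CMAS with decay, V = Y·Q·ΔS·θ_c / [X·(1+k_d θ_c)] = 0.629 × 663 × (1420 − 16.4) × 11.9 / [1540 × (1 + 0.0733 × 11.9)] = 6.97×10^6 / 2883 = 2416 m³.
τ = V/Q = 2416/663 = 3.644 d, or 87.45 h.

τ ≈ 87.5 h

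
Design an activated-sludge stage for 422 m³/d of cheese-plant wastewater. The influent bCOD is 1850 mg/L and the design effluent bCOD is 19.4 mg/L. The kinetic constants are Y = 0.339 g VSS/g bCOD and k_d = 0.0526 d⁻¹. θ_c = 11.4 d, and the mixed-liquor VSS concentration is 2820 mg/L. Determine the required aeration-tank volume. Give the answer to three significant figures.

From the SRT design equation V = Y Q (S₀−S) θ_c / [X (1 + k_d θ_c)] = 0.339 × 422 × (1850 − 19.4) × 11.4 / [2820 × (1 + 0.0526 × 11.4)] = 2.99×10^6 / 4511 = 661.8 m³.

V ≈ 662 m³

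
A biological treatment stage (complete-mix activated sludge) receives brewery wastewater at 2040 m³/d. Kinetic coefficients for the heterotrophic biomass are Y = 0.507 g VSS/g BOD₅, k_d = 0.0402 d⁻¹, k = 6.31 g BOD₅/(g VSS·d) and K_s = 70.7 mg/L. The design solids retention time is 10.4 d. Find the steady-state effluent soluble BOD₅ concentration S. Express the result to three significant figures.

S ≈ 3.15 mg/L

For a completely mixed reactor with recycle the Lawrence–McCarty relation gives S = K_s·(1 + k_d·θ_c) / [θ_c·(Y·k − k_d) − 1] = 70.7 × (1 + 0.0402 × 10.4) / [10.4 × (0.507 × 6.31 − 0.0402) − 1] = 100.3 / 31.85 = 3.148 mg/L.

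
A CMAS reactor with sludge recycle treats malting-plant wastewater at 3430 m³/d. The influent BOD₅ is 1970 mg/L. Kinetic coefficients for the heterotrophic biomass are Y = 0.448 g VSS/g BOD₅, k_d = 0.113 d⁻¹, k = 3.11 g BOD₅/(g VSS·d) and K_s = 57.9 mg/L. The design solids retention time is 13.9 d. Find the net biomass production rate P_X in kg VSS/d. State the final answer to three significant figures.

Effluent substrate depends only on kinetics and SRT: S = K_s(1 + k_d θ_c) / [θ_c(Yk − k_d) − 1] = 57.9 × (1 + 0.113 × 13.9) / [13.9 × (0.448 × 3.11 − 0.113) − 1] = 148.8 / 16.80 = 8.862 mg/L.
Observed yield with endogenous decay: Y_obs = Y / (1 + k_d·θ_c) = 0.448 / (1 + 0.113 × 13.9) = 0.448 / 2.571 = 0.1743 g VSS/g BOD₅.
Q·(S₀ − S) = 3430 × (1970 − 8.86) × 10⁻³ = 6727 kg/d removed.
Biomass produced: P_X = Y_obs·Q·ΔS = 0.1743 × 6727 ≈ 1172 kg VSS/d.

P_X ≈ 1170 kg VSS/d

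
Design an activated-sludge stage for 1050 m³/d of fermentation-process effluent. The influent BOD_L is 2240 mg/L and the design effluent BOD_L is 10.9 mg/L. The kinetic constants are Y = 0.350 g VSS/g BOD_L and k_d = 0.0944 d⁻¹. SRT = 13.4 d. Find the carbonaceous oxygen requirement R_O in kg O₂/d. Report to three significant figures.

R_O ≈ 1830 kg O₂/d

Observed yield with endogenous decay: Y_obs = Y / (1 + k_d·θ_c) = 0.350 / (1 + 0.0944 × 13.4) = 0.350 / 2.265 = 0.1545 g VSS/g BOD_L.
Mass of BOD_L removed per day: Q(S₀ − S) = 1050 × 2229 g/m³ = 2341 kg/d.
Biomass synthesised: P_X = Y_obs × 2341 = 361.7 kg VSS/d.
R_O = Q·(S₀ − S) − 1.42·P_X = 2341 − 1.42 × 361.7 = 1827 kg O₂/d.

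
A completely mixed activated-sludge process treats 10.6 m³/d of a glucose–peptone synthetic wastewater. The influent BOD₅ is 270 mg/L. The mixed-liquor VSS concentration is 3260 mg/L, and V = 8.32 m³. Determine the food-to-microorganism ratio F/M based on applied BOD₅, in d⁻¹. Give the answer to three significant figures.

F/M ≈ 0.106 d⁻¹

Food-to-microorganism ratio F/M = Q S₀ / (V X) = 10.6 × 270 / (8.320 × 3260) = 0.1055 d⁻¹.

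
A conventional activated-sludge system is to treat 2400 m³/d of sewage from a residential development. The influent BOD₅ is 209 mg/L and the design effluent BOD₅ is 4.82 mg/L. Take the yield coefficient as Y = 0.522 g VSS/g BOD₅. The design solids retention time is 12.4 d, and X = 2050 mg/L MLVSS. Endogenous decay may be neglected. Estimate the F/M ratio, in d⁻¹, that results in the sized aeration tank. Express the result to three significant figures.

F/M ≈ 0.158 d⁻¹

Biomass mass balance (decay neglected): V·X = Y·Q·(S₀ − S)·θ_c, so V = 0.522 × 2400 × (209 − 4.82) × 12.4 / 2050 = 1547 m³.
Food-to-microorganism ratio F/M = Q S₀ / (V X) = 2400 × 209 / (1547 × 2050) = 0.1581 d⁻¹.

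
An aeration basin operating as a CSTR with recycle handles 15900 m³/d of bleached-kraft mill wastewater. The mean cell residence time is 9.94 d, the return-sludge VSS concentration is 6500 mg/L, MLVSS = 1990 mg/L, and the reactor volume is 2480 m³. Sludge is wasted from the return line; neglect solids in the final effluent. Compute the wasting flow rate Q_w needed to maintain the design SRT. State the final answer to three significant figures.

θ_c = V·X/(Q_w·X_r) when wasting from the recycle, so Q_w = V·X/(θ_c·X_r) = 2480 × 1990 / (9.94 × 6500) = 76.38 m³/d.

Q_w ≈ 76.4 m³/d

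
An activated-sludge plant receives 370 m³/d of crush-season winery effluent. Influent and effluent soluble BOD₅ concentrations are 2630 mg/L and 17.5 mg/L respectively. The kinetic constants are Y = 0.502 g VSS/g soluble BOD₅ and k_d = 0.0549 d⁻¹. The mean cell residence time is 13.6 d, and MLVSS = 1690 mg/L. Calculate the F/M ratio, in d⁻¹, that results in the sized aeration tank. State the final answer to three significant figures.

F/M ≈ 0.258 d⁻¹

Rearranging the biomass balance for a CMAS with decay, V = Y·Q·ΔS·θ_c / [X·(1+k_d θ_c)] = 0.502 × 370 × (2630 − 17.5) × 13.6 / [1690 × (1 + 0.0549 × 13.6)] = 6.6×10^6 / 2952 = 2236 m³.
Food-to-microorganism ratio F/M = Q S₀ / (V X) = 370 × 2630 / (2236 × 1690) = 0.2575 d⁻¹.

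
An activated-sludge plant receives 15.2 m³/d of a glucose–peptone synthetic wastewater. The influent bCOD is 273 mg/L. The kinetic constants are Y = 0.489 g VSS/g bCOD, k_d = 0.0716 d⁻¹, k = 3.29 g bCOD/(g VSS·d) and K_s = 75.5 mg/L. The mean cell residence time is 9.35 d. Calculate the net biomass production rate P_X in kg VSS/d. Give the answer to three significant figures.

P_X ≈ 1.17 kg VSS/d

From the Monod/SRT balance for a CMAS, S = K_s·(1+k_d θ_c)/[θ_c·(Y k − k_d) − 1] = 75.5 × (1 + 0.0716 × 9.35) / [9.35 × (0.489 × 3.29 − 0.0716) − 1] = 126.0 / 13.37 = 9.425 mg/L.
Observed yield with endogenous decay: Y_obs = Y / (1 + k_d·θ_c) = 0.489 / (1 + 0.0716 × 9.35) = 0.489 / 1.669 = 0.2929 g VSS/g bCOD.
Substrate removed = Q·(S₀ − S) = 15.2 m³/d × (273 − 9.43) g/m³ = 4.01×10^3 g/d = 4.006 kg/d.
Biomass produced: P_X = Y_obs·Q·ΔS = 0.2929 × 4.006 ≈ 1.173 kg VSS/d.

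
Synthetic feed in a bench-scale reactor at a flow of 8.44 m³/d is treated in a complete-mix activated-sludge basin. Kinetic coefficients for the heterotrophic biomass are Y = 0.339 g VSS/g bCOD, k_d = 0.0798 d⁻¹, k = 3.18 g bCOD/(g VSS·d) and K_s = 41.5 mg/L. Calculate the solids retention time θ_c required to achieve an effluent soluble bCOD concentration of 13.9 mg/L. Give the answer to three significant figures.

θ_c ≈ 5.24 d

From 1/θ_c = Y·k·S/(K_s + S) − k_d: Y·k·S/(K_s+S) = 0.339 × 3.18 × 13.9 / (41.5 + 13.9) = 0.2705 d⁻¹.
1/θ_c = 0.2705 − 0.0798 = 0.1907 d⁻¹, so θ_c = 5.244 d.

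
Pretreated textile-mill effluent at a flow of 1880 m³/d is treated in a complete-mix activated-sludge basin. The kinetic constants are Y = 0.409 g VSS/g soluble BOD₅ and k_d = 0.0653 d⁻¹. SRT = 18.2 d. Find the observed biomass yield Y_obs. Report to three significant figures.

Y_obs ≈ 0.187 g VSS/g soluble BOD₅

Observed yield with endogenous decay: Y_obs = Y / (1 + k_d·θ_c) = 0.409 / (1 + 0.0653 × 18.2) = 0.409 / 2.188 = 0.1869 g VSS/g soluble BOD₅.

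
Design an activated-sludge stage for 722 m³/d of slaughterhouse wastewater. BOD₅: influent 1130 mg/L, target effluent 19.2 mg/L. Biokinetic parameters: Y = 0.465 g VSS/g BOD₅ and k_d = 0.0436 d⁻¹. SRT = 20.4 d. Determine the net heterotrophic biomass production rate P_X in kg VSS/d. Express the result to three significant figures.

P_X ≈ 197 kg VSS/d

The observed yield is Y_obs = Y/(1 + k_d·θ_c) = 0.465 / (1 + 0.0436 × 20.4) = 0.465 / 1.889 = 0.2461 g VSS per g BOD₅ removed.
Substrate removed = Q·(S₀ − S) = 722 m³/d × (1130 − 19.2) g/m³ = 8.02×10^5 g/d = 802.0 kg/d.
P_X = Y_obs · Q(S₀ − S) = 0.2461 × 802.0 = 197.4 kg VSS/d.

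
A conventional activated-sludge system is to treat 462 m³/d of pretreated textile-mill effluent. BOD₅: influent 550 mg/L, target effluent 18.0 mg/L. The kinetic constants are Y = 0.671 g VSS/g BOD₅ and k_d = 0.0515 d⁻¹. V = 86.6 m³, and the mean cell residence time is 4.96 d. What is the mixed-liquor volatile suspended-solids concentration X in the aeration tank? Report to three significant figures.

X = Y·Q·ΔS·θ_c / [V·(1 + k_d θ_c)] = 0.671 × 462 × (550 − 18.0) × 4.96 / [86.6 × (1 + 0.0515 × 4.96)] = 7524 mg/L.

X ≈ 7520 mg/L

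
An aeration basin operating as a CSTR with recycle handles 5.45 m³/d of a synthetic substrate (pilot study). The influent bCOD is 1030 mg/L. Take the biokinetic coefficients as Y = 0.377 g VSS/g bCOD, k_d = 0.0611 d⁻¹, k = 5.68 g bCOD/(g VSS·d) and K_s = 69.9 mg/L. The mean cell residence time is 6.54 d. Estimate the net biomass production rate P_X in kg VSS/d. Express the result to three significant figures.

P_X ≈ 1.50 kg VSS/d

From the Monod/SRT balance for a CMAS, S = K_s·(1+k_d θ_c)/[θ_c·(Y k − k_d) − 1] = 69.9 × (1 + 0.0611 × 6.54) / [6.54 × (0.377 × 5.68 − 0.0611) − 1] = 97.83 / 12.60 = 7.761 mg/L.
Observed yield with endogenous decay: Y_obs = Y / (1 + k_d·θ_c) = 0.377 / (1 + 0.0611 × 6.54) = 0.377 / 1.400 = 0.2694 g VSS/g bCOD.
Mass of bCOD removed per day: Q(S₀ − S) = 5.45 × 1022 g/m³ = 5.571 kg/d.
Net biomass production P_X = Y_obs × Q·(S₀ − S) = 0.2694 × 5.571 = 1.501 kg VSS/d.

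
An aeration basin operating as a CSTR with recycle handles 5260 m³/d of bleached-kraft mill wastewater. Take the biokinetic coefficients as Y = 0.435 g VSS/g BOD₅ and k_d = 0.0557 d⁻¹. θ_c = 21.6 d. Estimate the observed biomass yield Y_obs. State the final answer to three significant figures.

Y_obs ≈ 0.197 g VSS/g BOD₅

Correct the yield for decay: Y_obs = Y/(1 + k_d θ_c) = 0.435 / (1 + 0.0557 × 21.6) = 0.435 / 2.203 = 0.1974.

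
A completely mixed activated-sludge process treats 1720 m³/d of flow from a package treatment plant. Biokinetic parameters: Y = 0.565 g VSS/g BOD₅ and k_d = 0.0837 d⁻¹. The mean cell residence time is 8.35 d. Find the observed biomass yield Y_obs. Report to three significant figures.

Y_obs = Y / (1 + k_d θ_c) = 0.565 / (1 + 0.0837 × 8.35) = 0.565 / 1.699 = 0.3326.

Y_obs ≈ 0.333 g VSS/g BOD₅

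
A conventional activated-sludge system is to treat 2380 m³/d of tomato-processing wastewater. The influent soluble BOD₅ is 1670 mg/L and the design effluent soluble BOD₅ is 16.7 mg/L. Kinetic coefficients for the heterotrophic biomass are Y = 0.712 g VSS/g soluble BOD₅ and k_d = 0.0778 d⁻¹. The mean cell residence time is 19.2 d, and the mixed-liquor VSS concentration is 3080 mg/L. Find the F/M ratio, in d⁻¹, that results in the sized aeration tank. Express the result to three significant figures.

From the SRT design equation V = Y Q (S₀−S) θ_c / [X (1 + k_d θ_c)] = 0.712 × 2380 × (1670 − 16.7) × 19.2 / [3080 × (1 + 0.0778 × 19.2)] = 5.38×10^7 / 7681 = 7003 m³.
Food-to-microorganism ratio F/M = Q S₀ / (V X) = 2380 × 1670 / (7003 × 3080) = 0.1843 d⁻¹.

F/M ≈ 0.184 d⁻¹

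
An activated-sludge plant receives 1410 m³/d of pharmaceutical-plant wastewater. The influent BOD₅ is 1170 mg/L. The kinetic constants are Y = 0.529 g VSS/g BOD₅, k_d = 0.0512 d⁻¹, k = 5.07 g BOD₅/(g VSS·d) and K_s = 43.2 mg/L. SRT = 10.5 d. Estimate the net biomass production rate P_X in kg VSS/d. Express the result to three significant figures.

P_X ≈ 566 kg VSS/d

Effluent substrate depends only on kinetics and SRT: S = K_s(1 + k_d θ_c) / [θ_c(Yk − k_d) − 1] = 43.2 × (1 + 0.0512 × 10.5) / [10.5 × (0.529 × 5.07 − 0.0512) − 1] = 66.42 / 26.62 = 2.495 mg/L.
The observed yield is Y_obs = Y/(1 + k_d·θ_c) = 0.529 / (1 + 0.0512 × 10.5) = 0.529 / 1.538 = 0.3440 g VSS per g BOD₅ removed.
ΔS = 1170 − 2.49 = 1168 mg/L, so the substrate removal rate is 1410 × 1168/1000 = 1646 kg BOD₅/d.
So the net sludge growth is P_X = 0.3440 × 1646 = 566.4 kg VSS/d.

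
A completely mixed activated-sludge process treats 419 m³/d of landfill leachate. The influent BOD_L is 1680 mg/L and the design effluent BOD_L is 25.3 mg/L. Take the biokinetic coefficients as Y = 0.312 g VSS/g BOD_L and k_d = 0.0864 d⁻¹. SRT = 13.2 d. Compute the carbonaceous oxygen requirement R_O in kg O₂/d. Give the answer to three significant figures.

R_O ≈ 550 kg O₂/d

Y_obs = Y / (1 + k_d θ_c) = 0.312 / (1 + 0.0864 × 13.2) = 0.312 / 2.140 = 0.1458.
Mass of BOD_L removed per day: Q(S₀ − S) = 419 × 1655 g/m³ = 693.3 kg/d.
Net sludge production P_X = 0.1458 × 693.3 = 101.1 kg VSS/d.
R_O = Q·ΔS − 1.42 P_X = 693.3 − 143.5 = 549.8 kg O₂/d.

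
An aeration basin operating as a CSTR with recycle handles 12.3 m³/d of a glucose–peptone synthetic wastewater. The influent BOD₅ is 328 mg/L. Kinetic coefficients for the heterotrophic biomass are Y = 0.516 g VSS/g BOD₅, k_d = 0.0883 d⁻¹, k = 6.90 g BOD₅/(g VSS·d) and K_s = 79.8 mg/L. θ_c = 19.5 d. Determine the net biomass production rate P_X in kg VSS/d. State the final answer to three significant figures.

For a completely mixed reactor with recycle the Lawrence–McCarty relation gives S = K_s·(1 + k_d·θ_c) / [θ_c·(Y·k − k_d) − 1] = 79.8 × (1 + 0.0883 × 19.5) / [19.5 × (0.516 × 6.90 − 0.0883) − 1] = 217.2 / 66.71 = 3.256 mg/L.
The observed yield is Y_obs = Y/(1 + k_d·θ_c) = 0.516 / (1 + 0.0883 × 19.5) = 0.516 / 2.722 = 0.1896 g VSS per g BOD₅ removed.
Q·(S₀ − S) = 12.3 × (328 − 3.26) × 10⁻³ = 3.994 kg/d removed.
P_X = Y_obs · Q(S₀ − S) = 0.1896 × 3.994 = 0.7572 kg VSS/d.

P_X ≈ 0.757 kg VSS/d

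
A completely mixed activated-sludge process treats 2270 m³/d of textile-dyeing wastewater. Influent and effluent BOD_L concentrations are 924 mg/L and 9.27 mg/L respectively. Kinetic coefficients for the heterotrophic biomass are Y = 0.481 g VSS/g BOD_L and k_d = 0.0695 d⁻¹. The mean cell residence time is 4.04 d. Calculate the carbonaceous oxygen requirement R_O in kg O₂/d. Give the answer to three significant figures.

Correct the yield for decay: Y_obs = Y/(1 + k_d θ_c) = 0.481 / (1 + 0.0695 × 4.04) = 0.481 / 1.281 = 0.3756.
Mass of BOD_L removed per day: Q(S₀ − S) = 2270 × 914.7 g/m³ = 2076 kg/d.
Biomass synthesised: P_X = Y_obs × 2076 = 779.8 kg VSS/d.
Carbonaceous O₂ demand = substrate oxidised − cell-mass equivalent = 2076 − 1.42 × 779.8 = 969.1 kg O₂/d.

R_O ≈ 969 kg O₂/d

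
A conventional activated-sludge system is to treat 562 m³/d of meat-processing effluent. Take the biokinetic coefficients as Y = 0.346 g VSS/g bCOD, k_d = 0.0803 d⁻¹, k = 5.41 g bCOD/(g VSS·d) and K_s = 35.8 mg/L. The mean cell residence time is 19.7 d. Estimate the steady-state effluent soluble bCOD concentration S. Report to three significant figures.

S ≈ 2.70 mg/L

Effluent substrate depends only on kinetics and SRT: S = K_s(1 + k_d θ_c) / [θ_c(Yk − k_d) − 1] = 35.8 × (1 + 0.0803 × 19.7) / [19.7 × (0.346 × 5.41 − 0.0803) − 1] = 92.43 / 34.29 = 2.695 mg/L.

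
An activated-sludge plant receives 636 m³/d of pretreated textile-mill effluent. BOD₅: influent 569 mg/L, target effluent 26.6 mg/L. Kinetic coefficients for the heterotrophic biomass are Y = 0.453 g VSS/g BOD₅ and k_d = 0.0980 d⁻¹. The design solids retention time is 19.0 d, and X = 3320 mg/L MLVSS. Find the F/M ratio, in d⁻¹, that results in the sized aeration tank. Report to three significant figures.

F/M ≈ 0.349 d⁻¹

Rearranging the biomass balance for a CMAS with decay, V = Y·Q·ΔS·θ_c / [X·(1+k_d θ_c)] = 0.453 × 636 × (569 − 26.6) × 19.0 / [3320 × (1 + 0.0980 × 19.0)] = 2.97×10^6 / 9502 = 312.5 m³.
Food-to-microorganism ratio F/M = Q S₀ / (V X) = 636 × 569 / (312.5 × 3320) = 0.3488 d⁻¹.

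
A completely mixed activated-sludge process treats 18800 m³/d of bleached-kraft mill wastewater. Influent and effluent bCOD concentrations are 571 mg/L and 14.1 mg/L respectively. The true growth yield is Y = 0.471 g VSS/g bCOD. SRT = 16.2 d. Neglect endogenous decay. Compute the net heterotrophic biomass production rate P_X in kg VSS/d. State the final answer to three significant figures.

P_X ≈ 4930 kg VSS/d

No decay correction is needed, so Y_obs = Y = 0.471.
ΔS = 571 − 14.1 = 556.9 mg/L, so the substrate removal rate is 18800 × 556.9/1000 = 10470 kg bCOD/d.
P_X = Y_obs · Q(S₀ − S) = 0.4710 × 10470 = 4931 kg VSS/d.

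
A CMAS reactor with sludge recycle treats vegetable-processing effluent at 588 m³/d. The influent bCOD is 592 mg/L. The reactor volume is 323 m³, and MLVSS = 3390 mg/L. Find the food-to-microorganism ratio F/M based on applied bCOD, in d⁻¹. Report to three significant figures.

F/M ≈ 0.318 d⁻¹

Food-to-microorganism ratio F/M = Q S₀ / (V X) = 588 × 592 / (323.0 × 3390) = 0.3179 d⁻¹.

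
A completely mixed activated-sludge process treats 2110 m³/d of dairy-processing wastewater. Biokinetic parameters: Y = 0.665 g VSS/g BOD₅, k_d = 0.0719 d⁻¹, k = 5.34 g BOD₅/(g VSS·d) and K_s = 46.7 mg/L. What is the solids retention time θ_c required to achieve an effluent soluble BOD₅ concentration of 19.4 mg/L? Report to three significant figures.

θ_c ≈ 1.03 d

From 1/θ_c = Y·k·S/(K_s + S) − k_d: Y·k·S/(K_s+S) = 0.665 × 5.34 × 19.4 / (46.7 + 19.4) = 1.042 d⁻¹.
1/θ_c = 1.042 − 0.0719 = 0.9703 d⁻¹, so θ_c = 1.031 d.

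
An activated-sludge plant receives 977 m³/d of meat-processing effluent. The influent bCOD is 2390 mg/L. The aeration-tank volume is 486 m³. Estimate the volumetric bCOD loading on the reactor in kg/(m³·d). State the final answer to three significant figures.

Applied bCOD load per unit volume = Q·S₀/V = (977 × 2390/1000)/486.0 = 4.805 kg bCOD·m⁻³·d⁻¹.

L_v ≈ 4.80 kg bCOD/(m³·d)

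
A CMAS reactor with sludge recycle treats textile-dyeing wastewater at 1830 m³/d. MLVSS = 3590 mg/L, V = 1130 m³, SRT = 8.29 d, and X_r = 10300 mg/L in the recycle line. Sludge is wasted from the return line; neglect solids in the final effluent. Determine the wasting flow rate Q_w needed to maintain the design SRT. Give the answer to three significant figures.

Q_w ≈ 47.5 m³/d

θ_c = V·X/(Q_w·X_r) when wasting from the recycle, so Q_w = V·X/(θ_c·X_r) = 1130 × 3590 / (8.29 × 10300) = 47.51 m³/d.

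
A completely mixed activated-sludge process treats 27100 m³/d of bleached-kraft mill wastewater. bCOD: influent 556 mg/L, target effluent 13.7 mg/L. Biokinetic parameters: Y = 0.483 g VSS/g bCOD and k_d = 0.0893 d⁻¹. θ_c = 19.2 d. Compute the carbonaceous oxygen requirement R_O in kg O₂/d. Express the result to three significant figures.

Y_obs = Y / (1 + k_d θ_c) = 0.483 / (1 + 0.0893 × 19.2) = 0.483 / 2.715 = 0.1779.
Mass of bCOD removed per day: Q(S₀ − S) = 27100 × 542.3 g/m³ = 14696 kg/d.
P_X = Y_obs·Q·(S₀ − S) = 0.1779 × 14696 = 2615 kg VSS/d.
R_O = Q·(S₀ − S) − 1.42·P_X = 14696 − 1.42 × 2615 = 10983 kg O₂/d.

R_O ≈ 11000 kg O₂/d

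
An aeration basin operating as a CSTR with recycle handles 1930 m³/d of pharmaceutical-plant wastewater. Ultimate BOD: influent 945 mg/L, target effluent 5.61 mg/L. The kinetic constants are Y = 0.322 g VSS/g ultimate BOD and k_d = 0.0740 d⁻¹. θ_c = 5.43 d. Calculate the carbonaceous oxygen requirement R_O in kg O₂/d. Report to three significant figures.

Observed yield with endogenous decay: Y_obs = Y / (1 + k_d·θ_c) = 0.322 / (1 + 0.0740 × 5.43) = 0.322 / 1.402 = 0.2297 g VSS/g ultimate BOD.
ΔS = 945 − 5.61 = 939.4 mg/L, so the substrate removal rate is 1930 × 939.4/1000 = 1813 kg ultimate BOD/d.
Biomass synthesised: P_X = Y_obs × 1813 = 416.5 kg VSS/d.
R_O = Q·ΔS − 1.42 P_X = 1813 − 591.4 = 1222 kg O₂/d.

R_O ≈ 1220 kg O₂/d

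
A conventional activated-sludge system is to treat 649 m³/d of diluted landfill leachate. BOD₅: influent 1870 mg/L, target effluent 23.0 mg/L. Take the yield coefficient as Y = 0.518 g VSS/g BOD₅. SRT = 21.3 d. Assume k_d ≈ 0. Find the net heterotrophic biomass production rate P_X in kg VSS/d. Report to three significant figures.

With endogenous decay neglected, the observed yield equals the true yield: Y_obs = Y = 0.518 g VSS/g BOD₅.
Q·(S₀ − S) = 649 × (1870 − 23.0) × 10⁻³ = 1199 kg/d removed.
P_X = Y_obs · Q(S₀ − S) = 0.5180 × 1199 = 620.9 kg VSS/d.

P_X ≈ 621 kg VSS/d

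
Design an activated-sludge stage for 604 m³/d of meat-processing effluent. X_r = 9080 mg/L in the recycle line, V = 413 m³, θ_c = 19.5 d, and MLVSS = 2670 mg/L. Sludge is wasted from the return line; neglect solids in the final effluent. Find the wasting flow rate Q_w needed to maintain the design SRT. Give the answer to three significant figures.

Wasting from the return line (neglecting effluent solids): Q_w = V·X / (θ_c·X_r) = 413.0 × 2670 / (19.5 × 9080) = 6.228 m³/d.

Q_w ≈ 6.23 m³/d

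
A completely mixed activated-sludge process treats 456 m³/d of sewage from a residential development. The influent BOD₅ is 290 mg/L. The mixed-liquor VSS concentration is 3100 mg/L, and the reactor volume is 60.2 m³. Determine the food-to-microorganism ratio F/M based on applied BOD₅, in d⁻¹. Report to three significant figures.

F/M ≈ 0.709 d⁻¹

F/M = applied load / biomass = Q·S₀/(V·X) = 456 × 290 / (60.20 × 3100) = 0.7086 d⁻¹.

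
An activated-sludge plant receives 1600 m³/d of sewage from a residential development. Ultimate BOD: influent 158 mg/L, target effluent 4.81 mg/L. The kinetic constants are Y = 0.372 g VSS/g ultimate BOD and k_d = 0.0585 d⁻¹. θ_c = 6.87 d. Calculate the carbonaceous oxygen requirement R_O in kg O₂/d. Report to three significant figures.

R_O ≈ 153 kg O₂/d

The observed yield is Y_obs = Y/(1 + k_d·θ_c) = 0.372 / (1 + 0.0585 × 6.87) = 0.372 / 1.402 = 0.2654 g VSS per g ultimate BOD removed.
ΔS = 158 − 4.81 = 153.2 mg/L, so the substrate removal rate is 1600 × 153.2/1000 = 245.1 kg ultimate BOD/d.
P_X = Y_obs·Q·(S₀ − S) = 0.2654 × 245.1 = 65.04 kg VSS/d.
Carbonaceous O₂ demand = substrate oxidised − cell-mass equivalent = 245.1 − 1.42 × 65.04 = 152.7 kg O₂/d.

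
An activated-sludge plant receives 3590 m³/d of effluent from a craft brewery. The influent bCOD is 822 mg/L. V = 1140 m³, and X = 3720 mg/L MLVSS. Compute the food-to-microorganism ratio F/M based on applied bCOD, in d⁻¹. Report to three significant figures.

F/M ≈ 0.696 d⁻¹

F/M = Q·S₀ / (V·X) = 3590 × 822 / (1140 × 3720) = 0.6959 g bCOD·(g VSS·d)⁻¹.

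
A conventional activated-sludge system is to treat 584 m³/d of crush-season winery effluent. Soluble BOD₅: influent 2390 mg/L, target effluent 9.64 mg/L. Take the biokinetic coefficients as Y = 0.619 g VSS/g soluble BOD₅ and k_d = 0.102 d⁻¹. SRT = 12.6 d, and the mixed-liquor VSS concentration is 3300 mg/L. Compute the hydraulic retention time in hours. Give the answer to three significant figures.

From the SRT design equation V = Y Q (S₀−S) θ_c / [X (1 + k_d θ_c)] = 0.619 × 584 × (2390 − 9.64) × 12.6 / [3300 × (1 + 0.102 × 12.6)] = 1.08×10^7 / 7541 = 1438 m³.
Hydraulic retention time τ = V/Q = 1438 / 584 = 2.462 d = 59.08 h.

τ ≈ 59.1 h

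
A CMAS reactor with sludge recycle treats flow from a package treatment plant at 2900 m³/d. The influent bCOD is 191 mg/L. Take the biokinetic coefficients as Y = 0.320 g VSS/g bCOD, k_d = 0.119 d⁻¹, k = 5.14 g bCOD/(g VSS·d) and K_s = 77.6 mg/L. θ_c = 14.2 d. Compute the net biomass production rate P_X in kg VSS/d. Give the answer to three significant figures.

P_X ≈ 62.4 kg VSS/d

For a completely mixed reactor with recycle the Lawrence–McCarty relation gives S = K_s·(1 + k_d·θ_c) / [θ_c·(Y·k − k_d) − 1] = 77.6 × (1 + 0.119 × 14.2) / [14.2 × (0.320 × 5.14 − 0.119) − 1] = 208.7 / 20.67 = 10.10 mg/L.
The observed yield is Y_obs = Y/(1 + k_d·θ_c) = 0.320 / (1 + 0.119 × 14.2) = 0.320 / 2.690 = 0.1190 g VSS per g bCOD removed.
Q·(S₀ − S) = 2900 × (191 − 10.1) × 10⁻³ = 524.6 kg/d removed.
Net biomass production P_X = Y_obs × Q·(S₀ − S) = 0.1190 × 524.6 = 62.41 kg VSS/d.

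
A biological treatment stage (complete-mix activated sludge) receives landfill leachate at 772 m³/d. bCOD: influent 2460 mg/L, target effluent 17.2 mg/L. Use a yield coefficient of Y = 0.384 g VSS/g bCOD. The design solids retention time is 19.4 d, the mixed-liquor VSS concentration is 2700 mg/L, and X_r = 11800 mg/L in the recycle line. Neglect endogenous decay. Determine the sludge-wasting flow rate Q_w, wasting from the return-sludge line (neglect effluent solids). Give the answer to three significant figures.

V·X = Y·Q·ΔS·θ_c gives V = 0.384 × 772 × (2460 − 17.2) × 19.4 / 2700 = 5203 m³.
θ_c = V·X/(Q_w·X_r) when wasting from the recycle, so Q_w = V·X/(θ_c·X_r) = 5203 × 2700 / (19.4 × 11800) = 61.37 m³/d.

Q_w ≈ 61.4 m³/d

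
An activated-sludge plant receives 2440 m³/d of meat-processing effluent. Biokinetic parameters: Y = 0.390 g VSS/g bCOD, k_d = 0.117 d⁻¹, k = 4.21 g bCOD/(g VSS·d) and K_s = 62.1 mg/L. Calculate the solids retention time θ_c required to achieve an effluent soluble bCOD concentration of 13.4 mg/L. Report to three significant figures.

From 1/θ_c = Y·k·S/(K_s + S) − k_d: Y·k·S/(K_s+S) = 0.390 × 4.21 × 13.4 / (62.1 + 13.4) = 0.2914 d⁻¹.
1/θ_c = 0.2914 − 0.117 = 0.1744 d⁻¹, so θ_c = 5.734 d.

θ_c ≈ 5.73 d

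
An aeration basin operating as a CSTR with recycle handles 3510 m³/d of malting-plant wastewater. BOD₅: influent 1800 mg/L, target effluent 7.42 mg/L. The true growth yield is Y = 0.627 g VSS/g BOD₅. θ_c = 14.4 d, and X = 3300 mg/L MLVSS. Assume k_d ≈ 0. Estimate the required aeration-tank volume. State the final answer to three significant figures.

With k_d = 0 the design equation reduces to V = Y Q (S₀−S) θ_c / X = 0.627 × 3510 × (1800 − 7.42) × 14.4 / 3300 = 17215 m³.

V ≈ 17200 m³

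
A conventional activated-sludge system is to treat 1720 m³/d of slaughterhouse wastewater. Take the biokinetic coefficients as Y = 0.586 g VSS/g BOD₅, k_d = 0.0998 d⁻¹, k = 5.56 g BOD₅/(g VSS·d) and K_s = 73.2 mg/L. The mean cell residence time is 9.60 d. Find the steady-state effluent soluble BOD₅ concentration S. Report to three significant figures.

S ≈ 4.89 mg/L

From the Monod/SRT balance for a CMAS, S = K_s·(1+k_d θ_c)/[θ_c·(Y k − k_d) − 1] = 73.2 × (1 + 0.0998 × 9.60) / [9.60 × (0.586 × 5.56 − 0.0998) − 1] = 143.3 / 29.32 = 4.888 mg/L.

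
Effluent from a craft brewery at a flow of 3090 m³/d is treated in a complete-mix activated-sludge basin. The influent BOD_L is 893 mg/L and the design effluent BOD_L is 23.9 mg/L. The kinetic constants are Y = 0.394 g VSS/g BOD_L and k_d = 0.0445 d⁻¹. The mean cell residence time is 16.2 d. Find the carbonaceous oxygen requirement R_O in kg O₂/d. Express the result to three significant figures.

R_O ≈ 1810 kg O₂/d

Y_obs = Y / (1 + k_d θ_c) = 0.394 / (1 + 0.0445 × 16.2) = 0.394 / 1.721 = 0.2289.
ΔS = 893 − 23.9 = 869.1 mg/L, so the substrate removal rate is 3090 × 869.1/1000 = 2686 kg BOD_L/d.
Net sludge production P_X = 0.2289 × 2686 = 614.8 kg VSS/d.
R_O = Q·ΔS − 1.42 P_X = 2686 − 873.1 = 1812 kg O₂/d.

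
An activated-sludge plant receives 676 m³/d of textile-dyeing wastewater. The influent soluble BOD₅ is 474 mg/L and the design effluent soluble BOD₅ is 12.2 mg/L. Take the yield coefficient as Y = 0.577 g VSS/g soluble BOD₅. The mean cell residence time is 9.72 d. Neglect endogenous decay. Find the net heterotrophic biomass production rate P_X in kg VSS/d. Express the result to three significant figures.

P_X ≈ 180 kg VSS/d

No decay correction is needed, so Y_obs = Y = 0.577.
ΔS = 474 − 12.2 = 461.8 mg/L, so the substrate removal rate is 676 × 461.8/1000 = 312.2 kg soluble BOD₅/d.
P_X = Y_obs · Q(S₀ − S) = 0.5770 × 312.2 = 180.1 kg VSS/d.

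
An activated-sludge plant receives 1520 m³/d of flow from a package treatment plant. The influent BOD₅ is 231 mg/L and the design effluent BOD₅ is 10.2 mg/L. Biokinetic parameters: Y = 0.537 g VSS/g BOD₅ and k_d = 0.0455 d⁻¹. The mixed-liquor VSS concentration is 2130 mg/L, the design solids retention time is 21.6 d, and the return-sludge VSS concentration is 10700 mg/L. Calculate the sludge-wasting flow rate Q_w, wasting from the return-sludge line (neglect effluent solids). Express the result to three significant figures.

From the SRT design equation V = Y Q (S₀−S) θ_c / [X (1 + k_d θ_c)] = 0.537 × 1520 × (231 − 10.2) × 21.6 / [2130 × (1 + 0.0455 × 21.6)] = 3.89×10^6 / 4223 = 921.7 m³.
θ_c = V·X/(Q_w·X_r) when wasting from the recycle, so Q_w = V·X/(θ_c·X_r) = 921.7 × 2130 / (21.6 × 10700) = 8.495 m³/d.

Q_w ≈ 8.49 m³/d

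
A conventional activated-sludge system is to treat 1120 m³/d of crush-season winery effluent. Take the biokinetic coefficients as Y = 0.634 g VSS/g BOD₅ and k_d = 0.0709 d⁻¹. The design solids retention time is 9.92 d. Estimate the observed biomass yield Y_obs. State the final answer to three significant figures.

Y_obs = Y / (1 + k_d θ_c) = 0.634 / (1 + 0.0709 × 9.92) = 0.634 / 1.703 = 0.3722.

Y_obs ≈ 0.372 g VSS/g BOD₅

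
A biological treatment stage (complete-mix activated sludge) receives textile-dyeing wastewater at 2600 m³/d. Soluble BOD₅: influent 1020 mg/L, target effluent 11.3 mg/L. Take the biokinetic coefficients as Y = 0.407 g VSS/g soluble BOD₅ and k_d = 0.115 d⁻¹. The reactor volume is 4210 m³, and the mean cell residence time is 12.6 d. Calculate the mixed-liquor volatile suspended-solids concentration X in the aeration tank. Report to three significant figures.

X ≈ 1300 mg/L

From V·X·(1 + k_d·θ_c) = Y·Q·(S₀ − S)·θ_c: X = 0.407 × 2600 × (1020 − 11.3) × 12.6 / [4210 × (1 + 0.115 × 12.6)] = 1304 mg/L.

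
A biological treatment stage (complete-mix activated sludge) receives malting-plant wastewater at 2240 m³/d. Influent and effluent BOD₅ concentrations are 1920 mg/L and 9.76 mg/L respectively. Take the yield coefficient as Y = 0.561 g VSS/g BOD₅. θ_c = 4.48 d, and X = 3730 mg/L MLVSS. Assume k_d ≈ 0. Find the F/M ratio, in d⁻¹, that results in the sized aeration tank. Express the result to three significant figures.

V·X = Y·Q·ΔS·θ_c gives V = 0.561 × 2240 × (1920 − 9.76) × 4.48 / 3730 = 2883 m³.
Food-to-microorganism ratio F/M = Q S₀ / (V X) = 2240 × 1920 / (2883 × 3730) = 0.3999 d⁻¹.

F/M ≈ 0.400 d⁻¹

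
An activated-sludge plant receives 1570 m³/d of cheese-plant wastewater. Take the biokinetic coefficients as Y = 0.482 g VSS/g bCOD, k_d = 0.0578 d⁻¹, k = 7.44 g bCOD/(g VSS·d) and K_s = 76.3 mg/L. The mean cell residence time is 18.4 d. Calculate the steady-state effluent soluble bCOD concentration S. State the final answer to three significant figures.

For a completely mixed reactor with recycle the Lawrence–McCarty relation gives S = K_s·(1 + k_d·θ_c) / [θ_c·(Y·k − k_d) − 1] = 76.3 × (1 + 0.0578 × 18.4) / [18.4 × (0.482 × 7.44 − 0.0578) − 1] = 157.4 / 63.92 = 2.463 mg/L.

S ≈ 2.46 mg/L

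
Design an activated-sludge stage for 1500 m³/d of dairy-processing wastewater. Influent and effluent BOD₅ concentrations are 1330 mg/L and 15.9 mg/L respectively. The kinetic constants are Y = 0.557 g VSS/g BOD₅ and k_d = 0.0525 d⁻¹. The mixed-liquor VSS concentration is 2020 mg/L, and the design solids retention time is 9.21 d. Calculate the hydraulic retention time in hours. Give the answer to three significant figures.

τ ≈ 54.0 h

From the SRT design equation V = Y Q (S₀−S) θ_c / [X (1 + k_d θ_c)] = 0.557 × 1500 × (1330 − 15.9) × 9.21 / [2020 × (1 + 0.0525 × 9.21)] = 1.01×10^7 / 2997 = 3374 m³.
τ = V/Q = 3374/1500 = 2.250 d, or 53.99 h.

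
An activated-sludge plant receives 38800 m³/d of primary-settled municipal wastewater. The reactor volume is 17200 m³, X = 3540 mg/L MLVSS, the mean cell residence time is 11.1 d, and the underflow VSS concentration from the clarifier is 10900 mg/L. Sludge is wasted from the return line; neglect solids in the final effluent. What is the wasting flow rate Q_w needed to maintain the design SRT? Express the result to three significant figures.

θ_c = V·X/(Q_w·X_r) when wasting from the recycle, so Q_w = V·X/(θ_c·X_r) = 17200 × 3540 / (11.1 × 10900) = 503.2 m³/d.

Q_w ≈ 503 m³/d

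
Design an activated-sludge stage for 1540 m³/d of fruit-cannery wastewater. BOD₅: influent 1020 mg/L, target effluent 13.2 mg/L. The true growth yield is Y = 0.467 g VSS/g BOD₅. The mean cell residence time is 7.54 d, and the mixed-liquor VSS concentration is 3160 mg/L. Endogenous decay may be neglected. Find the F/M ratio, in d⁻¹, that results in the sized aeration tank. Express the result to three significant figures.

F/M ≈ 0.288 d⁻¹

Biomass mass balance (decay neglected): V·X = Y·Q·(S₀ − S)·θ_c, so V = 0.467 × 1540 × (1020 − 13.2) × 7.54 / 3160 = 1728 m³.
Food-to-microorganism ratio F/M = Q S₀ / (V X) = 1540 × 1020 / (1728 × 3160) = 0.2877 d⁻¹.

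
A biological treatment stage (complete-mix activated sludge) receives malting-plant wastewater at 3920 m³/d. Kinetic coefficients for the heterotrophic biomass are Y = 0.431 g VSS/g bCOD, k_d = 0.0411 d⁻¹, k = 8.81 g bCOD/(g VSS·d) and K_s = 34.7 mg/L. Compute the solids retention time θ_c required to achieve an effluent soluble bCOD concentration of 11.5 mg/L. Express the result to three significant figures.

θ_c ≈ 1.11 d

From 1/θ_c = Y·k·S/(K_s + S) − k_d: Y·k·S/(K_s+S) = 0.431 × 8.81 × 11.5 / (34.7 + 11.5) = 0.9452 d⁻¹.
θ_c = 1/(μ − k_d) = 1/(0.9452 − 0.0411) = 1/0.9041 = 1.106 d.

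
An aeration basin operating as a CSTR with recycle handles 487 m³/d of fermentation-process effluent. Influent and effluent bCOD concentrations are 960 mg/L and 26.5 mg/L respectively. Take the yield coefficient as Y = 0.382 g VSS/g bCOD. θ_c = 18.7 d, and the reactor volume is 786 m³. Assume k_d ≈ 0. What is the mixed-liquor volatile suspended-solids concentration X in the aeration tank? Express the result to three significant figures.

X ≈ 4130 mg/L

X = Y·Q·ΔS·θ_c / V = 0.382 × 487 × (960 − 26.5) × 18.7 / 786 = 4132 mg/L.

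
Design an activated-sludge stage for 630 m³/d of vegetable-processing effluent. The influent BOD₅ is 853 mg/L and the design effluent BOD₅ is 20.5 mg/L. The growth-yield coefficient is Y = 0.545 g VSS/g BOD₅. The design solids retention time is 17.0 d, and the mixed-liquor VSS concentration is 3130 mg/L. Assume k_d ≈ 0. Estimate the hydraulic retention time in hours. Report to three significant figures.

With k_d = 0 the design equation reduces to V = Y Q (S₀−S) θ_c / X = 0.545 × 630 × (853 − 20.5) × 17.0 / 3130 = 1552 m³.
τ = V/Q = 1552/630 = 2.464 d, or 59.14 h.

τ ≈ 59.1 h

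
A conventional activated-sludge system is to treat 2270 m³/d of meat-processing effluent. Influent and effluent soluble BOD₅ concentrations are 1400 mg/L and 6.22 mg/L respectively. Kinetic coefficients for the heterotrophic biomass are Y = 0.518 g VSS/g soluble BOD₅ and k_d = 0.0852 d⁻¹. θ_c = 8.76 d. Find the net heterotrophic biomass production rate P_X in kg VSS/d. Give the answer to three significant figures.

P_X ≈ 938 kg VSS/d

Y_obs = Y / (1 + k_d θ_c) = 0.518 / (1 + 0.0852 × 8.76) = 0.518 / 1.746 = 0.2966.
Q·(S₀ − S) = 2270 × (1400 − 6.22) × 10⁻³ = 3164 kg/d removed.
Net biomass production P_X = Y_obs × Q·(S₀ − S) = 0.2966 × 3164 = 938.5 kg VSS/d.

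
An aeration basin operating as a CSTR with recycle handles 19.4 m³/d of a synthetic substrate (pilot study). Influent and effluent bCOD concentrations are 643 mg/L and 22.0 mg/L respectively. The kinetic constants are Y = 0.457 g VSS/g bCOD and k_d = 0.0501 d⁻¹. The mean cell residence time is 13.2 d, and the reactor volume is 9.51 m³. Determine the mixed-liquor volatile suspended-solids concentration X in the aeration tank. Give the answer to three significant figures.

X ≈ 4600 mg/L

X = Y·Q·ΔS·θ_c / [V·(1 + k_d θ_c)] = 0.457 × 19.4 × (643 − 22.0) × 13.2 / [9.51 × (1 + 0.0501 × 13.2)] = 4600 mg/L.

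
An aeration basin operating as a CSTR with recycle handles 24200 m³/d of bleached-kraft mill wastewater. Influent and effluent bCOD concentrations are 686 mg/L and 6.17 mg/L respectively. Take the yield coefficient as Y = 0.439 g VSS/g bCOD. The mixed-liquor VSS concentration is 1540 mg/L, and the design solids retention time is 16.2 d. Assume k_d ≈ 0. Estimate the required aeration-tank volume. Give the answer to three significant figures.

V·X = Y·Q·ΔS·θ_c gives V = 0.439 × 24200 × (686 − 6.17) × 16.2 / 1540 = 75976 m³.

V ≈ 76000 m³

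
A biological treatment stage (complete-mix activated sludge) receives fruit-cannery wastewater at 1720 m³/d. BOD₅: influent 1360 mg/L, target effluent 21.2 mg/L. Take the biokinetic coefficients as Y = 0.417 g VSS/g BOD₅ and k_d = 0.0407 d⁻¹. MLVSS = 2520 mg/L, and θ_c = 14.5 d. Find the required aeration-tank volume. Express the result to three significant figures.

Steady-state biomass mass balance: V·X·(1 + k_d·θ_c) = Y·Q·(S₀ − S)·θ_c, so V = 0.417 × 1720 × (1360 − 21.2) × 14.5 / [2520 × (1 + 0.0407 × 14.5)] = 1.39×10^7 / 4007 = 3475 m³.

V ≈ 3470 m³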